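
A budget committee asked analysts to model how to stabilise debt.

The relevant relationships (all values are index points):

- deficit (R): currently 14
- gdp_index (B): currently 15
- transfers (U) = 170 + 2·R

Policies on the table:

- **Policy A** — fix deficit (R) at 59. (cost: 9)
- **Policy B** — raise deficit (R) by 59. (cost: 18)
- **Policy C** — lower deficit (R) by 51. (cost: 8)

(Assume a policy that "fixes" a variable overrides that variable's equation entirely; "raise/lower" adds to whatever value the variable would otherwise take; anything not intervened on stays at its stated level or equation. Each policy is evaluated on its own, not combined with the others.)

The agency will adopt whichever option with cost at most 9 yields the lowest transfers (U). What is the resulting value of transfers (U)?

96

Policy A (R := 59):
  R = 59
  U = 170 + 2·59 = 288
Policy C (R − 51):
  R = 14 − 51 = -37
  U = 170 + 2·(-37) = 96
Comparing — Policy A: U=288, Policy C: U=96. Lowest is 96 (Policy C).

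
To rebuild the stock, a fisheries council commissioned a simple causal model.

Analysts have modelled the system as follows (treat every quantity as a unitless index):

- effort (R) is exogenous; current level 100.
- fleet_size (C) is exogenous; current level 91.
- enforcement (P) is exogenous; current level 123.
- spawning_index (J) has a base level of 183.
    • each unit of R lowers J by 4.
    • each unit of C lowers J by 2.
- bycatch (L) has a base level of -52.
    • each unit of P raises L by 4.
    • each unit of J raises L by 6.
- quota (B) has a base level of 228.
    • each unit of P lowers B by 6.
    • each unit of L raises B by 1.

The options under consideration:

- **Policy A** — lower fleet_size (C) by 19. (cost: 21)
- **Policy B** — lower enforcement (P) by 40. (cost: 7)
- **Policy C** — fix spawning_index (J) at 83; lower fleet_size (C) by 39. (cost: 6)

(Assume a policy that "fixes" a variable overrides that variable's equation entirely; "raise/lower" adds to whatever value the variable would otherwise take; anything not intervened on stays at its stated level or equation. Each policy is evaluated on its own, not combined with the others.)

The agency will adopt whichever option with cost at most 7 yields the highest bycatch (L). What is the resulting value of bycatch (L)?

938

Policy B (P − 40):
  R = 100
  C = 91
  P = 123 − 40 = 83
  J = 183 − 4·100 − 2·91 = -399
  L = -52 + 4·83 + 6·(-399) = -2114
Policy C (J := 83, C − 39):
  R = 100
  C = 91 − 39 = 52
  P = 123
  J = 83
  L = -52 + 4·123 + 6·83 = 938
Comparing — Policy B: L=-2114, Policy C: L=938. Highest is 938 (Policy C).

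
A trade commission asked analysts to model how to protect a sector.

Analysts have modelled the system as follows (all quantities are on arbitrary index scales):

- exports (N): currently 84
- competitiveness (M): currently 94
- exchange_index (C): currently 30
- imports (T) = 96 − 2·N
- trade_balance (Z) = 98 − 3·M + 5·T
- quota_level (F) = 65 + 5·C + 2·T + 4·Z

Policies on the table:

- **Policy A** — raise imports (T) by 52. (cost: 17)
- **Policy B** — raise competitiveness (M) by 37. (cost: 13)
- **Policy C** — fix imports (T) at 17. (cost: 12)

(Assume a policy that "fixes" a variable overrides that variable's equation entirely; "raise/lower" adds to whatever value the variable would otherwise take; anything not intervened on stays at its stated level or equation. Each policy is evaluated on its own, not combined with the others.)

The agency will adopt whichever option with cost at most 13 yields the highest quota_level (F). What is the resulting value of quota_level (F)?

Policy B (M + 37):
  N = 84
  M = 94 + 37 = 131
  C = 30
  T = 96 − 2·84 = -72
  Z = 98 − 3·131 + 5·(-72) = -655
  F = 65 + 5·30 + 2·(-72) + 4·(-655) = -2549
Policy C (T := 17):
  N = 84
  M = 94
  C = 30
  T = 17
  Z = 98 − 3·94 + 5·17 = -99
  F = 65 + 5·30 + 2·17 + 4·(-99) = -147
Comparing — Policy B: F=-2549, Policy C: F=-147. Highest is -147 (Policy C).

-147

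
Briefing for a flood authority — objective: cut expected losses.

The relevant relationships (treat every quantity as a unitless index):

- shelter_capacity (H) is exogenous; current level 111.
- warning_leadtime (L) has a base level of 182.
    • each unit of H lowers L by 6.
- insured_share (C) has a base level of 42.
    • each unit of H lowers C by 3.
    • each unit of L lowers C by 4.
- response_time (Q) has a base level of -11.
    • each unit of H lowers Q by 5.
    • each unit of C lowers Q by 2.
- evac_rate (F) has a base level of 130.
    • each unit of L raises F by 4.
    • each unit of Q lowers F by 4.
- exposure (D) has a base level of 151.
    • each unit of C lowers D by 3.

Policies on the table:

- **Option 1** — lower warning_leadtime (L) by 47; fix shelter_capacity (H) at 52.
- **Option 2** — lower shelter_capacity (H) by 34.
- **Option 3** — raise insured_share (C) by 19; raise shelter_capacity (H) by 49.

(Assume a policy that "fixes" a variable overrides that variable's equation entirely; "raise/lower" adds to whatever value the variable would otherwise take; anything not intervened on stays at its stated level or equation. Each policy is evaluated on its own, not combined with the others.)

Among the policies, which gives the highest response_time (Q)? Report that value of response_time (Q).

-1459

Option 1 (L − 47, H := 52):
  H = 52
  L = 182 − 6·52 (−47 from intervention) = -177
  C = 42 − 3·52 − 4·(-177) = 594
  Q = -11 − 5·52 − 2·594 = -1459
Option 2 (H − 34):
  H = 111 − 34 = 77
  L = 182 − 6·77 = -280
  C = 42 − 3·77 − 4·(-280) = 931
  Q = -11 − 5·77 − 2·931 = -2258
Option 3 (C + 19, H + 49):
  H = 111 + 49 = 160
  L = 182 − 6·160 = -778
  C = 42 − 3·160 − 4·(-778) (+19 from intervention) = 2693
  Q = -11 − 5·160 − 2·2693 = -6197
Comparing — Option 1: Q=-1459, Option 2: Q=-2258, Option 3: Q=-6197. Highest is -1459 (Option 1).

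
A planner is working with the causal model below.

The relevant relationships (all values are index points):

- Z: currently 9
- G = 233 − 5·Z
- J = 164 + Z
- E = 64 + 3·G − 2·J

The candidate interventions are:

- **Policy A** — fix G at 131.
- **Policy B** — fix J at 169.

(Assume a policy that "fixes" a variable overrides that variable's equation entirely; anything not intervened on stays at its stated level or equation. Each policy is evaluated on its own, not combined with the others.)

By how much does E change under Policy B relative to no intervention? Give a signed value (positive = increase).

Baseline:
  Z = 9
  G = 233 − 5·9 = 188
  J = 164 + 9 = 173
  E = 64 + 3·188 − 2·173 = 282
Policy B (J := 169):
  Z = 9
  G = 233 − 5·9 = 188
  J = 169
  E = 64 + 3·188 − 2·169 = 290
Change in E: 290 − 282 = 8

8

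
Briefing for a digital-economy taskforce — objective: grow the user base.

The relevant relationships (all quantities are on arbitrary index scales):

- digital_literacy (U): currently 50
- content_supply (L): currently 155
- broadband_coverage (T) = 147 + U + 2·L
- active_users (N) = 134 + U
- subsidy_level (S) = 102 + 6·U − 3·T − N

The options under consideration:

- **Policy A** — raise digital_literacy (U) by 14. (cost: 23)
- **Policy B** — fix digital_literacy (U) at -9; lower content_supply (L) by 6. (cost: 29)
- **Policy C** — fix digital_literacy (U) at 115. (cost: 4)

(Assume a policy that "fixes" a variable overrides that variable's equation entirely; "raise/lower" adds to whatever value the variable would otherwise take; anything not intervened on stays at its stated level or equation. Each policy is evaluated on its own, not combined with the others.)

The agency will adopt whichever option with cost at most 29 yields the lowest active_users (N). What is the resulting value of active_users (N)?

Policy A (U + 14):
  U = 50 + 14 = 64
  N = 134 + 64 = 198
Policy B (U := -9, L − 6):
  U = -9
  N = 134 + (-9) = 125
Policy C (U := 115):
  U = 115
  N = 134 + 115 = 249
Comparing — Policy A: N=198, Policy B: N=125, Policy C: N=249. Lowest is 125 (Policy B).

125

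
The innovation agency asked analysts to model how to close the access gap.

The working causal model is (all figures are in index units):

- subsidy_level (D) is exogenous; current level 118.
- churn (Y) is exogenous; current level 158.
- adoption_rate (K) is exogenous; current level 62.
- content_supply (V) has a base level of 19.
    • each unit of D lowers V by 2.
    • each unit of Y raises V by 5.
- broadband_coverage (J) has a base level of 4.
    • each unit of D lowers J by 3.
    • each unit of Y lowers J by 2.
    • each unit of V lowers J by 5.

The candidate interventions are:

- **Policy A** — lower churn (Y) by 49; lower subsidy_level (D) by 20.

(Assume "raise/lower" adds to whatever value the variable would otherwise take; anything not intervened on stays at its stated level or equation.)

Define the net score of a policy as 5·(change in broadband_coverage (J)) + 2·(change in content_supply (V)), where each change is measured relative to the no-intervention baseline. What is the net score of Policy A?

Baseline:
  D = 118
  Y = 158
  V = 19 − 2·118 + 5·158 = 573
  J = 4 − 3·118 − 2·158 − 5·573 = -3531
Policy A (Y − 49, D − 20):
  D = 118 − 20 = 98
  Y = 158 − 49 = 109
  V = 19 − 2·98 + 5·109 = 368
  J = 4 − 3·98 − 2·109 − 5·368 = -2348
ΔJ = -2348 − (-3531) = 1183; ΔV = 368 − 573 = -205
Score = 5·1183 + 2·(-205) = 5505

5505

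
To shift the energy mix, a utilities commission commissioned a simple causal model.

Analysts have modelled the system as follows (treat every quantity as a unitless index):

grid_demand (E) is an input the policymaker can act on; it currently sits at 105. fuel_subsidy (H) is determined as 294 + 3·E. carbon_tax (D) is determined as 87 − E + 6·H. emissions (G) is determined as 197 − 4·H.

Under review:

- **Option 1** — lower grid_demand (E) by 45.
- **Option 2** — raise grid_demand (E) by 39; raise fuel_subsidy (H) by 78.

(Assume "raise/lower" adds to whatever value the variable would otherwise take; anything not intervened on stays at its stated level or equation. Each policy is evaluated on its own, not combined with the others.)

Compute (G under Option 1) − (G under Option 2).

Option 1 (E − 45):
  E = 105 − 45 = 60
  H = 294 + 3·60 = 474
  G = 197 − 4·474 = -1699
Option 2 (E + 39, H + 78):
  E = 105 + 39 = 144
  H = 294 + 3·144 (+78 from intervention) = 804
  G = 197 − 4·804 = -3019
G: -1699 − (-3019) = 1320

1320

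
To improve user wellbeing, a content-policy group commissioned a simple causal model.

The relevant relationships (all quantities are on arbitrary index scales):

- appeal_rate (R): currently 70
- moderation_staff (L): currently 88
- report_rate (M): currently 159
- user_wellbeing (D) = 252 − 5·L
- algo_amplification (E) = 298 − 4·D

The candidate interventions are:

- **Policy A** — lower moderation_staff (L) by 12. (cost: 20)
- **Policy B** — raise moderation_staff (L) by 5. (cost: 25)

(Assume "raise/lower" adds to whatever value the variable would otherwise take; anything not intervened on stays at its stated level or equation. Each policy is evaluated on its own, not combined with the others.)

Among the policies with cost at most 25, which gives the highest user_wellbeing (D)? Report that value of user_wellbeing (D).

Policy A (L − 12):
  L = 88 − 12 = 76
  D = 252 − 5·76 = -128
Policy B (L + 5):
  L = 88 + 5 = 93
  D = 252 − 5·93 = -213
Comparing — Policy A: D=-128, Policy B: D=-213. Highest is -128 (Policy A).

-128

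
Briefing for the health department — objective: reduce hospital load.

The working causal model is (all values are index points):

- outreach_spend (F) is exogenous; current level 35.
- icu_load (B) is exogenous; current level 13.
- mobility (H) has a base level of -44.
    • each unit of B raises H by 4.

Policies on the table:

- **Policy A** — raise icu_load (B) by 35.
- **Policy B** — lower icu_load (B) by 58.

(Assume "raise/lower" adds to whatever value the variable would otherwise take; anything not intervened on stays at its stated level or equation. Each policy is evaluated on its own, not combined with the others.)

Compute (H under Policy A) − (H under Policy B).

Policy A (B + 35):
  B = 13 + 35 = 48
  H = -44 + 4·48 = 148
Policy B (B − 58):
  B = 13 − 58 = -45
  H = -44 + 4·(-45) = -224
H: 148 − (-224) = 372

372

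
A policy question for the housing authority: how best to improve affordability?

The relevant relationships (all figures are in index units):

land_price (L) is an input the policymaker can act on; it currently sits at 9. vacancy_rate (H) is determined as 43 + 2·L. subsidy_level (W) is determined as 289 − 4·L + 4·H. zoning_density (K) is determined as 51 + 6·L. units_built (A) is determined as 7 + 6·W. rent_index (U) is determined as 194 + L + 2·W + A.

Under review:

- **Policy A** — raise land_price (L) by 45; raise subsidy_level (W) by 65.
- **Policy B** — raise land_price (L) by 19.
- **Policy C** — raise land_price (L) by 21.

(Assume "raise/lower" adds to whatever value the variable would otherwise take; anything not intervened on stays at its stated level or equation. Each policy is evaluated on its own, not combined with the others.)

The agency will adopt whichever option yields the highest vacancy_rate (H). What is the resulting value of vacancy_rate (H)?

Policy A (L + 45, W + 65):
  L = 9 + 45 = 54
  H = 43 + 2·54 = 151
Policy B (L + 19):
  L = 9 + 19 = 28
  H = 43 + 2·28 = 99
Policy C (L + 21):
  L = 9 + 21 = 30
  H = 43 + 2·30 = 103
Comparing — Policy A: H=151, Policy B: H=99, Policy C: H=103. Highest is 151 (Policy A).

151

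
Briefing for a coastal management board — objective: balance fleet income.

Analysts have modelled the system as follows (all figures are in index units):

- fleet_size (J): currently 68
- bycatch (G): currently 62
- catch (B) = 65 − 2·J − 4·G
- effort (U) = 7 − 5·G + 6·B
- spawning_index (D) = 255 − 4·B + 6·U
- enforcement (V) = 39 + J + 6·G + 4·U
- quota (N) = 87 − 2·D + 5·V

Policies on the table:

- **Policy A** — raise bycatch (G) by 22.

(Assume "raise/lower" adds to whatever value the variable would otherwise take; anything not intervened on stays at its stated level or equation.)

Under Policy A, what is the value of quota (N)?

Policy A (G + 22):
  J = 68
  G = 62 + 22 = 84
  B = 65 − 2·68 − 4·84 = -407
  U = 7 − 5·84 + 6·(-407) = -2855
  D = 255 − 4·(-407) + 6·(-2855) = -15247
  V = 39 + 68 + 6·84 + 4·(-2855) = -10809
  N = 87 − 2·(-15247) + 5·(-10809) = -23464

-23464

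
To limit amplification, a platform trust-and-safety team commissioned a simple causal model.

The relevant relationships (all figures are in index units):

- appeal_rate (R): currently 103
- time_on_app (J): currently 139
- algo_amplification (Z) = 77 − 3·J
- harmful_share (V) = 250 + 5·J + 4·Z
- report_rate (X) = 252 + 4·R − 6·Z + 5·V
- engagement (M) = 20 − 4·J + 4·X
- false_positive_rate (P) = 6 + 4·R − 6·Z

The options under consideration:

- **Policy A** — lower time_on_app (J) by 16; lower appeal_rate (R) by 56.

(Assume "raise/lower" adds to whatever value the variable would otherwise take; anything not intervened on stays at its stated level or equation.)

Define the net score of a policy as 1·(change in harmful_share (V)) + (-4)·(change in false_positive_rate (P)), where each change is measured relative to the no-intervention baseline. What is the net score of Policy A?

2160

Baseline:
  R = 103
  J = 139
  Z = 77 − 3·139 = -340
  V = 250 + 5·139 + 4·(-340) = -415
  P = 6 + 4·103 − 6·(-340) = 2458
Policy A (J − 16, R − 56):
  R = 103 − 56 = 47
  J = 139 − 16 = 123
  Z = 77 − 3·123 = -292
  V = 250 + 5·123 + 4·(-292) = -303
  P = 6 + 4·47 − 6·(-292) = 1946
ΔV = -303 − (-415) = 112; ΔP = 1946 − 2458 = -512
Score = 1·112 + (-4)·(-512) = 2160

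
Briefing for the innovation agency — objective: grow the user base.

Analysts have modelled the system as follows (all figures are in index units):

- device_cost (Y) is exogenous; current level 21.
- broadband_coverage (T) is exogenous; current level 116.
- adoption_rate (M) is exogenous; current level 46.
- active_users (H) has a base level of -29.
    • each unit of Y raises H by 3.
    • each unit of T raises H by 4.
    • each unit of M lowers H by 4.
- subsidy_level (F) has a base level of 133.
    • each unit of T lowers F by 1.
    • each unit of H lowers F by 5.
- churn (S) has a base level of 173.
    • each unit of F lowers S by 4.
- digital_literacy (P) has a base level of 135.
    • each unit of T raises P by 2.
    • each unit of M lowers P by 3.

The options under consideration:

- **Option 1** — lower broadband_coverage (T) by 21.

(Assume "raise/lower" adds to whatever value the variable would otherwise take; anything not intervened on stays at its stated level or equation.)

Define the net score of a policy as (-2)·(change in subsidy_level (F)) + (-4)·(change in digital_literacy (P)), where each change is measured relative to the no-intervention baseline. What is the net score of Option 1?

Baseline:
  Y = 21
  T = 116
  M = 46
  H = -29 + 3·21 + 4·116 − 4·46 = 314
  F = 133 − 116 − 5·314 = -1553
  P = 135 + 2·116 − 3·46 = 229
Option 1 (T − 21):
  Y = 21
  T = 116 − 21 = 95
  M = 46
  H = -29 + 3·21 + 4·95 − 4·46 = 230
  F = 133 − 95 − 5·230 = -1112
  P = 135 + 2·95 − 3·46 = 187
ΔF = -1112 − (-1553) = 441; ΔP = 187 − 229 = -42
Score = (-2)·441 + (-4)·(-42) = -714

-714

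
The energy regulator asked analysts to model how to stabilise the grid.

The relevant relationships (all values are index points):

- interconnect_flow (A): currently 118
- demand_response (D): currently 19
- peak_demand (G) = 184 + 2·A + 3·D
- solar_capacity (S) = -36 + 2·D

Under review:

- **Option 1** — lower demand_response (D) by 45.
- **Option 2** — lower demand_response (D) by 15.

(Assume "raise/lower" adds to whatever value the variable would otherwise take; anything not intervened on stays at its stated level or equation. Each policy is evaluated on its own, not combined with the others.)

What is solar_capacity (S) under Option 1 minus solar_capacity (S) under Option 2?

-60

Option 1 (D − 45):
  D = 19 − 45 = -26
  S = -36 + 2·(-26) = -88
Option 2 (D − 15):
  D = 19 − 15 = 4
  S = -36 + 2·4 = -28
S: -88 − (-28) = -60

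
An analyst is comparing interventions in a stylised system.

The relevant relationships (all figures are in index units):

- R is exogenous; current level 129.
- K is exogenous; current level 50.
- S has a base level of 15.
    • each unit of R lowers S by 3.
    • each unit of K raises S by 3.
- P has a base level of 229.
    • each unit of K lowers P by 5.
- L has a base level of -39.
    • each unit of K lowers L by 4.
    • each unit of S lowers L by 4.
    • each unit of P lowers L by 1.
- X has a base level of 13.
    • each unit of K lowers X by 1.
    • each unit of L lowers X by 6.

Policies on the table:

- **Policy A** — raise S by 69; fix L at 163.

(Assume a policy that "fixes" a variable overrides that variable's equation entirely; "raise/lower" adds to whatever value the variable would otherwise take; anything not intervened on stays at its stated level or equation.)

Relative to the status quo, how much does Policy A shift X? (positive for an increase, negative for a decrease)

Baseline:
  R = 129
  K = 50
  S = 15 − 3·129 + 3·50 = -222
  P = 229 − 5·50 = -21
  L = -39 − 4·50 − 4·(-222) − (-21) = 670
  X = 13 − 50 − 6·670 = -4057
Policy A (S + 69, L := 163):
  R = 129
  K = 50
  S = 15 − 3·129 + 3·50 (+69 from intervention) = -153
  P = 229 − 5·50 = -21
  L = 163
  X = 13 − 50 − 6·163 = -1015
Change in X: -1015 − (-4057) = 3042

3042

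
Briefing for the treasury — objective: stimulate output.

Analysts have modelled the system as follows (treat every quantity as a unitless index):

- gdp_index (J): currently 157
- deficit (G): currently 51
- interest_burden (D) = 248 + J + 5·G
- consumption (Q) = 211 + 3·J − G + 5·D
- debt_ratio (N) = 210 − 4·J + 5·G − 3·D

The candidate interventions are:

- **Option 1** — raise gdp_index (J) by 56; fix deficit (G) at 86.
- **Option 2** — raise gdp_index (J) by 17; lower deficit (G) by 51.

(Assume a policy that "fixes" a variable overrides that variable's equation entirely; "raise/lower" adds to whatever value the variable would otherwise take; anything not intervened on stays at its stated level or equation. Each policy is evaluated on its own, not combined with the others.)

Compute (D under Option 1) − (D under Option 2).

469

Option 1 (J + 56, G := 86):
  J = 157 + 56 = 213
  G = 86
  D = 248 + 213 + 5·86 = 891
Option 2 (J + 17, G − 51):
  J = 157 + 17 = 174
  G = 51 − 51 = 0
  D = 248 + 174 + 5·0 = 422
D: 891 − 422 = 469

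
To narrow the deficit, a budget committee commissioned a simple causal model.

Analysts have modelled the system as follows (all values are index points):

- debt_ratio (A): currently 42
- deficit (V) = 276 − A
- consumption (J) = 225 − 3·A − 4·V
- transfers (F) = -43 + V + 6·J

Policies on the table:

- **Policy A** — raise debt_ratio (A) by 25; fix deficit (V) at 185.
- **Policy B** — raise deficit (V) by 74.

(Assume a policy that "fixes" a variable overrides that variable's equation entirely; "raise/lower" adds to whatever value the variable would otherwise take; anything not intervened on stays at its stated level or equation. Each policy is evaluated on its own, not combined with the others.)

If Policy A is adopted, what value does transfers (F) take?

Policy A (A + 25, V := 185):
  A = 42 + 25 = 67
  V = 185
  J = 225 − 3·67 − 4·185 = -716
  F = -43 + 185 + 6·(-716) = -4154

-4154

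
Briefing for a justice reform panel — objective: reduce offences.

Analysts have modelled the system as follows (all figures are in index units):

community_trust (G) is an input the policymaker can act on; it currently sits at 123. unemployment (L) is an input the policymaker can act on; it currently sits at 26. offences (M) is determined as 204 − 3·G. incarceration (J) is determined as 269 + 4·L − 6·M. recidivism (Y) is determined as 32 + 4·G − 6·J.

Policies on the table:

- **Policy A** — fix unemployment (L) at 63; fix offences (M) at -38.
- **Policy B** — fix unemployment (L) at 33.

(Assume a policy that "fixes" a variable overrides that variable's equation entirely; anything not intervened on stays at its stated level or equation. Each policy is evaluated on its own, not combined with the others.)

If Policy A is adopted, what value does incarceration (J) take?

Policy A (L := 63, M := -38):
  G = 123
  L = 63
  M = -38
  J = 269 + 4·63 − 6·(-38) = 749

749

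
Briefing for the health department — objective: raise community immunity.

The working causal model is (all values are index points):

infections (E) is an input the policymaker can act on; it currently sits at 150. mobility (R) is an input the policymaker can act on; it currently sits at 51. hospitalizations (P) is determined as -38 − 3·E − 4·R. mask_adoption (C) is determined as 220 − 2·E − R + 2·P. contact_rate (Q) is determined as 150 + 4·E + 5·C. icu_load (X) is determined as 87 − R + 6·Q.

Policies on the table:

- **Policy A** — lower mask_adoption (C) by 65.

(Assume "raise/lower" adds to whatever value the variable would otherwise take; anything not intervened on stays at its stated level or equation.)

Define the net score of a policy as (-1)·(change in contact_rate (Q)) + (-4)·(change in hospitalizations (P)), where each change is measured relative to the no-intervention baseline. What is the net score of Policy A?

325

Baseline:
  E = 150
  R = 51
  P = -38 − 3·150 − 4·51 = -692
  C = 220 − 2·150 − 51 + 2·(-692) = -1515
  Q = 150 + 4·150 + 5·(-1515) = -6825
Policy A (C − 65):
  E = 150
  R = 51
  P = -38 − 3·150 − 4·51 = -692
  C = 220 − 2·150 − 51 + 2·(-692) (−65 from intervention) = -1580
  Q = 150 + 4·150 + 5·(-1580) = -7150
ΔQ = -7150 − (-6825) = -325; ΔP = -692 − (-692) = 0
Score = (-1)·(-325) + (-4)·0 = 325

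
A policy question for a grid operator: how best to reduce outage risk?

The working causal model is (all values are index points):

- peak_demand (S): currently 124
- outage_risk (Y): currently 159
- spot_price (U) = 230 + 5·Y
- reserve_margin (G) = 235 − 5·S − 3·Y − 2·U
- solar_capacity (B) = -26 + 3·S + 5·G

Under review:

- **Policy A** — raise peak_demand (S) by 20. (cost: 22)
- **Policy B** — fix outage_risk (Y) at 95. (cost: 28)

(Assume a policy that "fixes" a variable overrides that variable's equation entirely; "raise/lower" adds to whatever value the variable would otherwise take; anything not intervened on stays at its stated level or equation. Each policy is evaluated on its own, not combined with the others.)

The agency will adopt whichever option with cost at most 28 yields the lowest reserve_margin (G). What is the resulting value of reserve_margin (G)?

Policy A (S + 20):
  S = 124 + 20 = 144
  Y = 159
  U = 230 + 5·159 = 1025
  G = 235 − 5·144 − 3·159 − 2·1025 = -3012
Policy B (Y := 95):
  S = 124
  Y = 95
  U = 230 + 5·95 = 705
  G = 235 − 5·124 − 3·95 − 2·705 = -2080
Comparing — Policy A: G=-3012, Policy B: G=-2080. Lowest is -3012 (Policy A).

-3012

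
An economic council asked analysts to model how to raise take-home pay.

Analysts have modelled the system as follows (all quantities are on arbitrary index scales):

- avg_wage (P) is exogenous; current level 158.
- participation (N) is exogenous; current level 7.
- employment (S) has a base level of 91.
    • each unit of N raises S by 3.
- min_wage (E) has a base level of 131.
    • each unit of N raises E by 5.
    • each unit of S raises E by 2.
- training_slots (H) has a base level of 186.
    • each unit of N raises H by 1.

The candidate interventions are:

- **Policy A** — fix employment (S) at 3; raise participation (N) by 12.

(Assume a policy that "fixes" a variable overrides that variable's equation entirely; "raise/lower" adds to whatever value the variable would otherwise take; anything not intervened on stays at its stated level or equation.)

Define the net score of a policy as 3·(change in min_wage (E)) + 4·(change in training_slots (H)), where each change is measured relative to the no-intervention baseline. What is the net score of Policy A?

-426

Baseline:
  N = 7
  S = 91 + 3·7 = 112
  E = 131 + 5·7 + 2·112 = 390
  H = 186 + 7 = 193
Policy A (S := 3, N + 12):
  N = 7 + 12 = 19
  S = 3
  E = 131 + 5·19 + 2·3 = 232
  H = 186 + 19 = 205
ΔE = 232 − 390 = -158; ΔH = 205 − 193 = 12
Score = 3·(-158) + 4·12 = -426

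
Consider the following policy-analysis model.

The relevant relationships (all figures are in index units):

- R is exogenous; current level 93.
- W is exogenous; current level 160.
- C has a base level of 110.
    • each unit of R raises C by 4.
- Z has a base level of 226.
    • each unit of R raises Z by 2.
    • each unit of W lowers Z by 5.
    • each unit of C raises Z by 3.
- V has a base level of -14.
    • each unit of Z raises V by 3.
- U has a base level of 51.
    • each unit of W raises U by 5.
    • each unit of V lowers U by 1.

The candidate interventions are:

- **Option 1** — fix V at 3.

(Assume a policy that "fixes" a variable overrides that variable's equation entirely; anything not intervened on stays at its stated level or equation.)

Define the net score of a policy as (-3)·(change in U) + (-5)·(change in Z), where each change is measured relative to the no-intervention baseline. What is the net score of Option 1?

Baseline:
  R = 93
  W = 160
  C = 110 + 4·93 = 482
  Z = 226 + 2·93 − 5·160 + 3·482 = 1058
  V = -14 + 3·1058 = 3160
  U = 51 + 5·160 − 3160 = -2309
Option 1 (V := 3):
  R = 93
  W = 160
  C = 110 + 4·93 = 482
  Z = 226 + 2·93 − 5·160 + 3·482 = 1058
  V = 3
  U = 51 + 5·160 − 3 = 848
ΔU = 848 − (-2309) = 3157; ΔZ = 1058 − 1058 = 0
Score = (-3)·3157 + (-5)·0 = -9471

-9471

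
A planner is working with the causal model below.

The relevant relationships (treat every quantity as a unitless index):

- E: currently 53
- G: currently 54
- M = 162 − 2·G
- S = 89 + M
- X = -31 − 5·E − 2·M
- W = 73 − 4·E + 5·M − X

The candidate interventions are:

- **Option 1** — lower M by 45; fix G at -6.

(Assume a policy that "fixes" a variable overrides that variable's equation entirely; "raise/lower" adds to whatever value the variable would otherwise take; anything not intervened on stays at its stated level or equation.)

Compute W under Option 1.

Option 1 (M − 45, G := -6):
  E = 53
  G = -6
  M = 162 − 2·(-6) (−45 from intervention) = 129
  X = -31 − 5·53 − 2·129 = -554
  W = 73 − 4·53 + 5·129 − (-554) = 1060

1060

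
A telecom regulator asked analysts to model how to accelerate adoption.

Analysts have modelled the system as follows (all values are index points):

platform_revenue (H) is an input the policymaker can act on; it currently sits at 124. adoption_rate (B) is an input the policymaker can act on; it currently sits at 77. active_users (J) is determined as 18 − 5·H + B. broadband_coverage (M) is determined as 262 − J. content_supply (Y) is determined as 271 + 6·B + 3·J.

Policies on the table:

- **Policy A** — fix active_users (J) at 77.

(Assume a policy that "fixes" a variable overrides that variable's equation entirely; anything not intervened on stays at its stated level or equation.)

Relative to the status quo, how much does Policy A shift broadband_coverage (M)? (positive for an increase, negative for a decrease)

Baseline:
  H = 124
  B = 77
  J = 18 − 5·124 + 77 = -525
  M = 262 − (-525) = 787
Policy A (J := 77):
  H = 124
  B = 77
  J = 77
  M = 262 − 77 = 185
Change in M: 185 − 787 = -602

-602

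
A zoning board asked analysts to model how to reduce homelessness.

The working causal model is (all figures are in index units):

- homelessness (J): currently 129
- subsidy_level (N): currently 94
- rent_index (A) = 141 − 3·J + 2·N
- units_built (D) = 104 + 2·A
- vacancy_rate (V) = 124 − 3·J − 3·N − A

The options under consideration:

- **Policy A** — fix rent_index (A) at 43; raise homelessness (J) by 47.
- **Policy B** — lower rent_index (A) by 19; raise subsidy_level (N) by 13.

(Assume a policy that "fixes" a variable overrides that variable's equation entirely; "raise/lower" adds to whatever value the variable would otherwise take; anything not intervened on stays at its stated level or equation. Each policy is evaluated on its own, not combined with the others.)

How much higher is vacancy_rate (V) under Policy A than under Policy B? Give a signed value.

Policy A (A := 43, J + 47):
  J = 129 + 47 = 176
  N = 94
  A = 43
  V = 124 − 3·176 − 3·94 − 43 = -729
Policy B (A − 19, N + 13):
  J = 129
  N = 94 + 13 = 107
  A = 141 − 3·129 + 2·107 (−19 from intervention) = -51
  V = 124 − 3·129 − 3·107 − (-51) = -533
V: -729 − (-533) = -196

-196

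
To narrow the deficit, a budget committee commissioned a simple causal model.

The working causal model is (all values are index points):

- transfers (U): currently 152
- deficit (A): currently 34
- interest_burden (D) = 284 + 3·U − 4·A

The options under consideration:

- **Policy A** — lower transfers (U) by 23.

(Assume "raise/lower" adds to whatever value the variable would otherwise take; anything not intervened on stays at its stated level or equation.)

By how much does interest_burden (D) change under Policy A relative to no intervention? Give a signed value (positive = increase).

Baseline:
  U = 152
  A = 34
  D = 284 + 3·152 − 4·34 = 604
Policy A (U − 23):
  U = 152 − 23 = 129
  A = 34
  D = 284 + 3·129 − 4·34 = 535
Change in D: 535 − 604 = -69

-69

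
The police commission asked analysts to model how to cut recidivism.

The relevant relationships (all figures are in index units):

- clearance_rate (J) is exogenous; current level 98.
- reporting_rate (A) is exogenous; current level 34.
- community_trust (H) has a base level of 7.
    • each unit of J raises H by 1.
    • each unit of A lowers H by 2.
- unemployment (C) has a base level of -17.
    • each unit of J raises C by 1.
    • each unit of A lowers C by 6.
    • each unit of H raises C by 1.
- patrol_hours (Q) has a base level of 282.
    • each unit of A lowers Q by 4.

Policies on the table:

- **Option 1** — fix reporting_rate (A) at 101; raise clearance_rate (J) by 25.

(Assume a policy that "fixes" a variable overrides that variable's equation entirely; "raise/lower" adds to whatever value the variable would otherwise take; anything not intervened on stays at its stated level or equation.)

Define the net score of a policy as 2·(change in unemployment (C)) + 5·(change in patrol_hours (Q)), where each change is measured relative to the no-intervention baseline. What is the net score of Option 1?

Baseline:
  J = 98
  A = 34
  H = 7 + 98 − 2·34 = 37
  C = -17 + 98 − 6·34 + 37 = -86
  Q = 282 − 4·34 = 146
Option 1 (A := 101, J + 25):
  J = 98 + 25 = 123
  A = 101
  H = 7 + 123 − 2·101 = -72
  C = -17 + 123 − 6·101 + (-72) = -572
  Q = 282 − 4·101 = -122
ΔC = -572 − (-86) = -486; ΔQ = -122 − 146 = -268
Score = 2·(-486) + 5·(-268) = -2312

-2312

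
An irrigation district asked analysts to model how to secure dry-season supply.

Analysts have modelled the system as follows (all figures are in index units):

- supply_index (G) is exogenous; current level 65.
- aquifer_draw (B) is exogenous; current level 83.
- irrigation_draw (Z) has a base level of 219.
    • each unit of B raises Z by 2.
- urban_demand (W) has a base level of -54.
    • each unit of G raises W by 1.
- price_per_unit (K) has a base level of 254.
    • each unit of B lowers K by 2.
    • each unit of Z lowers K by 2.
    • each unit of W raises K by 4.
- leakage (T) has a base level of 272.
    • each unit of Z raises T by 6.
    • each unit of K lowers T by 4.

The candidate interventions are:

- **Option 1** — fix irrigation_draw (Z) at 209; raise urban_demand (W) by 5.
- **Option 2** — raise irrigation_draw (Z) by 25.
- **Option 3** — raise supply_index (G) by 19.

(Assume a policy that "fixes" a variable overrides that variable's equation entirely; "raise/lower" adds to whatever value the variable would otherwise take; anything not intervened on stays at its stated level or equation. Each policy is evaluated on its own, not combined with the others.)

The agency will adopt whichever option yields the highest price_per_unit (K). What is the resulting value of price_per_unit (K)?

-266

Option 1 (Z := 209, W + 5):
  G = 65
  B = 83
  Z = 209
  W = -54 + 65 (+5 from intervention) = 16
  K = 254 − 2·83 − 2·209 + 4·16 = -266
Option 2 (Z + 25):
  G = 65
  B = 83
  Z = 219 + 2·83 (+25 from intervention) = 410
  W = -54 + 65 = 11
  K = 254 − 2·83 − 2·410 + 4·11 = -688
Option 3 (G + 19):
  G = 65 + 19 = 84
  B = 83
  Z = 219 + 2·83 = 385
  W = -54 + 84 = 30
  K = 254 − 2·83 − 2·385 + 4·30 = -562
Comparing — Option 1: K=-266, Option 2: K=-688, Option 3: K=-562. Highest is -266 (Option 1).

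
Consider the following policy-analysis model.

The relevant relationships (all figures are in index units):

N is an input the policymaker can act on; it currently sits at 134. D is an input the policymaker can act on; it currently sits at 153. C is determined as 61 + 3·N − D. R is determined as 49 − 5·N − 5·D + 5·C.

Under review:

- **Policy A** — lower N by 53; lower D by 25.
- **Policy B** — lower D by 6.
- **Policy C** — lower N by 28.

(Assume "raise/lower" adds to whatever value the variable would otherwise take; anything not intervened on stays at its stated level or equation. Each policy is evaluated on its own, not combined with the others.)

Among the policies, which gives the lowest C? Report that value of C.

Policy A (N − 53, D − 25):
  N = 134 − 53 = 81
  D = 153 − 25 = 128
  C = 61 + 3·81 − 128 = 176
Policy B (D − 6):
  N = 134
  D = 153 − 6 = 147
  C = 61 + 3·134 − 147 = 316
Policy C (N − 28):
  N = 134 − 28 = 106
  D = 153
  C = 61 + 3·106 − 153 = 226
Comparing — Policy A: C=176, Policy B: C=316, Policy C: C=226. Lowest is 176 (Policy A).

176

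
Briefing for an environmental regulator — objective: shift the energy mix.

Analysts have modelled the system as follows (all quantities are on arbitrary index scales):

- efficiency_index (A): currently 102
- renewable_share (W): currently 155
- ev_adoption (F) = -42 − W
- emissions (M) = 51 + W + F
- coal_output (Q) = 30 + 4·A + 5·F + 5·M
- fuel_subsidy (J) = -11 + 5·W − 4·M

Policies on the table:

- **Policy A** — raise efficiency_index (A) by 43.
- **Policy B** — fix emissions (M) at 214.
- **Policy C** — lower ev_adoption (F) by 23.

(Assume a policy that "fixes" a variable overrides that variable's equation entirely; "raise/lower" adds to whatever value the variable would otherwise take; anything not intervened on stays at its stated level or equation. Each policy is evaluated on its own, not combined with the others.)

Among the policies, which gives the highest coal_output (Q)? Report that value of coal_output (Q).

Policy A (A + 43):
  A = 102 + 43 = 145
  W = 155
  F = -42 − 155 = -197
  M = 51 + 155 + (-197) = 9
  Q = 30 + 4·145 + 5·(-197) + 5·9 = -330
Policy B (M := 214):
  A = 102
  W = 155
  F = -42 − 155 = -197
  M = 214
  Q = 30 + 4·102 + 5·(-197) + 5·214 = 523
Policy C (F − 23):
  A = 102
  W = 155
  F = -42 − 155 (−23 from intervention) = -220
  M = 51 + 155 + (-220) = -14
  Q = 30 + 4·102 + 5·(-220) + 5·(-14) = -732
Comparing — Policy A: Q=-330, Policy B: Q=523, Policy C: Q=-732. Highest is 523 (Policy B).

523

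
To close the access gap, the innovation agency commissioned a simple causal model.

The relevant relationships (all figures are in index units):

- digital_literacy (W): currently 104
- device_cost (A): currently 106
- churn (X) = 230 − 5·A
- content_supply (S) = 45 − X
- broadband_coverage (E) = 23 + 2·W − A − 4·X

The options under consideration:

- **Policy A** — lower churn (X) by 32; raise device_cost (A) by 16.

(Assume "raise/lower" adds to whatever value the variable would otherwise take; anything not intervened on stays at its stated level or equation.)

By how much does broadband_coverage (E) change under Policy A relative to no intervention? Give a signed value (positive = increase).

Baseline:
  W = 104
  A = 106
  X = 230 − 5·106 = -300
  E = 23 + 2·104 − 106 − 4·(-300) = 1325
Policy A (X − 32, A + 16):
  W = 104
  A = 106 + 16 = 122
  X = 230 − 5·122 (−32 from intervention) = -412
  E = 23 + 2·104 − 122 − 4·(-412) = 1757
Change in E: 1757 − 1325 = 432

432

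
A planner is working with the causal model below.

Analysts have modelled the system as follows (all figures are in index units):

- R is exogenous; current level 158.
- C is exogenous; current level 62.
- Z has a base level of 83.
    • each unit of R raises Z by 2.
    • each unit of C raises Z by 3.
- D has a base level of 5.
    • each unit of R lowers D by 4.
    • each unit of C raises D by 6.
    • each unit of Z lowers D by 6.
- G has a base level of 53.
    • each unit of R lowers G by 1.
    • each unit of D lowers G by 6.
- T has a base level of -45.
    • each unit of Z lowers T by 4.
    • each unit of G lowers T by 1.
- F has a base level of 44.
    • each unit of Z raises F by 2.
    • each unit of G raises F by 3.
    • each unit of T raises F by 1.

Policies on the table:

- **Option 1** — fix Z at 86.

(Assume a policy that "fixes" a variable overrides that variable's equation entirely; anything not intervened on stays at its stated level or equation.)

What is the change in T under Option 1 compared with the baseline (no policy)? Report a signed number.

19960

Baseline:
  R = 158
  C = 62
  Z = 83 + 2·158 + 3·62 = 585
  D = 5 − 4·158 + 6·62 − 6·585 = -3765
  G = 53 − 158 − 6·(-3765) = 22485
  T = -45 − 4·585 − 22485 = -24870
Option 1 (Z := 86):
  R = 158
  C = 62
  Z = 86
  D = 5 − 4·158 + 6·62 − 6·86 = -771
  G = 53 − 158 − 6·(-771) = 4521
  T = -45 − 4·86 − 4521 = -4910
Change in T: -4910 − (-24870) = 19960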